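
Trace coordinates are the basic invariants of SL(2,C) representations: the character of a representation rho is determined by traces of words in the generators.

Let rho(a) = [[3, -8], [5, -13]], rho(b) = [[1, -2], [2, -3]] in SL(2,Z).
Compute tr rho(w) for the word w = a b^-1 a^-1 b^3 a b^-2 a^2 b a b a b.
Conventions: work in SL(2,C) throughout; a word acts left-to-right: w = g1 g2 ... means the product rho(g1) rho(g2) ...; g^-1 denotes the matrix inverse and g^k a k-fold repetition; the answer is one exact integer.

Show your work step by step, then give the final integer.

-9587564

rho(a) = [[3, -8], [5, -13]]
... * rho(b^-1) = [[-3, 2], [-2, 1]]  ->  [[7, -2], [11, -3]]
... * rho(a^-1) = [[-13, 8], [-5, 3]]  ->  [[-81, 50], [-128, 79]]
... * rho(b) = [[1, -2], [2, -3]]  ->  [[19, 12], [30, 19]]
... * rho(b) = [[1, -2], [2, -3]]  ->  [[43, -74], [68, -117]]
... * rho(b) = [[1, -2], [2, -3]]  ->  [[-105, 136], [-166, 215]]
... * rho(a) = [[3, -8], [5, -13]]  ->  [[365, -928], [577, -1467]]
... * rho(b^-1) = [[-3, 2], [-2, 1]]  ->  [[761, -198], [1203, -313]]
... * rho(b^-1) = [[-3, 2], [-2, 1]]  ->  [[-1887, 1324], [-2983, 2093]]
... * rho(a) = [[3, -8], [5, -13]]  ->  [[959, -2116], [1516, -3345]]
... * rho(a) = [[3, -8], [5, -13]]  ->  [[-7703, 19836], [-12177, 31357]]
... * rho(b) = [[1, -2], [2, -3]]  ->  [[31969, -44102], [50537, -69717]]
... * rho(a) = [[3, -8], [5, -13]]  ->  [[-124603, 317574], [-196974, 502025]]
... * rho(b) = [[1, -2], [2, -3]]  ->  [[510545, -703516], [807076, -1112127]]
... * rho(a) = [[3, -8], [5, -13]]  ->  [[-1985945, 5061348], [-3139407, 8001043]]
... * rho(b) = [[1, -2], [2, -3]]  ->  [[8136751, -11212154], [12862679, -17724315]]
tr = 8136751 + -17724315 = -9587564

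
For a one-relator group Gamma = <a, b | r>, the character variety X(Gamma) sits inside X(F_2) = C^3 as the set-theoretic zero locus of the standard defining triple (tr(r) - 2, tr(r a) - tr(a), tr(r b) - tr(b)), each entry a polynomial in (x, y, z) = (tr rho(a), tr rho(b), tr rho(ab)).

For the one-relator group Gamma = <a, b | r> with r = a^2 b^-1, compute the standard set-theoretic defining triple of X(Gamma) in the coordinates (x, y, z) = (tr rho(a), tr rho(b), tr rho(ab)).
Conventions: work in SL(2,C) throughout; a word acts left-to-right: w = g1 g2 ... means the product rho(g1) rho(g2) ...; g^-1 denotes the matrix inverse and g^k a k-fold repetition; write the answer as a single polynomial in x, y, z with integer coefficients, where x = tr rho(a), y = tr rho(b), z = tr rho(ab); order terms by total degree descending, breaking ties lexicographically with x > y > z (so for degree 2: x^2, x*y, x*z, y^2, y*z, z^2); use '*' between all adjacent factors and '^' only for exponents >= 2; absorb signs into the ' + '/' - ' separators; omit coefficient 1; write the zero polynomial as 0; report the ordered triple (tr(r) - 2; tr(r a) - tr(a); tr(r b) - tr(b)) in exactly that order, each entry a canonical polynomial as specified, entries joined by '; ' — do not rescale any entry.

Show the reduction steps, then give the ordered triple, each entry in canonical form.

x^2*y - x*z - y - 2; x^3*y - x^2*z - 2*x*y - x + z; x^2 - y - 2

reduce: tr(a^2) = tr(a) * tr(a) - tr(1) = x^2 - 2
reduce: tr(a^2 b) = tr(a) * tr(b a) - tr(b) = x*z - y
reduce: tr(a^2 b^-1) = tr(a^2) * tr(b) - tr(a^2 b) = x^2*y - x*z - y
reduce: tr(a^3) = tr(a) * tr(a^2) - tr(a)   [square of a] = x^3 - 3*x
so tr(a^3 b) = tr(a) * tr(b a^2) - tr(b a)   [square of a] = x^2*z - x*y - z
reduce: tr(a^2 b^-1 a) = tr(a^3) * tr(b) - tr(a^3 b)   [inverse elimination on b] = x^3*y - x^2*z - 2*x*y + z
assemble the triple (tr(r) - 2; tr(r a) - x; tr(r b) - y)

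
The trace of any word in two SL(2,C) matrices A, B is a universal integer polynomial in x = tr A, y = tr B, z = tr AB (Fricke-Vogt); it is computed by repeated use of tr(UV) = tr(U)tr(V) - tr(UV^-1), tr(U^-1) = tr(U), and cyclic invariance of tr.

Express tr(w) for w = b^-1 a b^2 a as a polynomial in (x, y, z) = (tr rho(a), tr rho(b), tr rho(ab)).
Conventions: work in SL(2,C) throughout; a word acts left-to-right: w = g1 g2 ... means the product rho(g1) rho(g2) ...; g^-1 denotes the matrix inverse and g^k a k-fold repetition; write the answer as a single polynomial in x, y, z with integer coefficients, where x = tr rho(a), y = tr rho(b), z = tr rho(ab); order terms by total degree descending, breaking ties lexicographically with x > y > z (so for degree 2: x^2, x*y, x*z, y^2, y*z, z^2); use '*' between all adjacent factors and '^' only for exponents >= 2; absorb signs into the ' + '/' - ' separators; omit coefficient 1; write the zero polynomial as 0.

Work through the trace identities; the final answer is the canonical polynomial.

trace(b^2 a) = trace(b) * trace(a b) - trace(a)   [square of b] = y*z - x
trace(b^2) = trace(b) * trace(b) - trace(1)   [square of b] = y^2 - 2
trace(a b^2 a) = trace(a) * trace(b^2 a) - trace(b^2)   [square of a] = x*y*z - x^2 - y^2 + 2
trace(a b a b) = trace(b a) * trace(b a) - trace(1)   [split at a repeated b] = z^2 - 2
trace(a b a) = trace(a) * trace(b a) - trace(b)   [square of a] = x*z - y
trace(a b^2 a b) = trace(b) * trace(a b a b) - trace(a b a)   [square of b] = y*z^2 - x*z - y
trace(b^-1 a b^2 a) = trace(a b^2 a) * trace(b) - trace(a b^2 a b)   [inverse elimination on b] = x*y^2*z - x^2*y - y^3 - y*z^2 + x*z + 3*y

x*y^2*z - x^2*y - y^3 - y*z^2 + x*z + 3*y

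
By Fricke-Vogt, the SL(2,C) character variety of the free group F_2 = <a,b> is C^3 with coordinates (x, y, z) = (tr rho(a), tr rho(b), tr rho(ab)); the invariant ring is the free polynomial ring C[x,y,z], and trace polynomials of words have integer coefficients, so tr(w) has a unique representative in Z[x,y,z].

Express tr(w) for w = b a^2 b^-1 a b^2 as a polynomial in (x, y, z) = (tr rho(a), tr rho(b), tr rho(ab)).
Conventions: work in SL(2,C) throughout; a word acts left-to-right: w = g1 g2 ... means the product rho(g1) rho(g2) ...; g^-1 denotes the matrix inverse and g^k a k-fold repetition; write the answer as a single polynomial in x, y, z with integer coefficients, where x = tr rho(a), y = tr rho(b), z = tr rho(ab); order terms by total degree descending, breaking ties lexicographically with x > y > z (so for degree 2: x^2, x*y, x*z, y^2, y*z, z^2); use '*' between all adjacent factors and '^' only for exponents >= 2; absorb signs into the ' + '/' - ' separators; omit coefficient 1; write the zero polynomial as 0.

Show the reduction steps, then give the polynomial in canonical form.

trace(a^2 b) = trace(a) * trace(b a) - trace(b) = x*z - y
apply: trace(a^2) = trace(a) * trace(a) - trace(1) = x^2 - 2
trace(a^2 b^2) = trace(b) * trace(a^2 b) - trace(a^2) = x*y*z - x^2 - y^2 + 2
trace(b^3 a^2) = trace(b) * trace(a^2 b^2) - trace(a^2 b) = x*y^2*z - x^2*y - y^3 - x*z + 3*y
apply: trace(a b^2) = trace(b) * trace(a b) - trace(a) = y*z - x
use: trace(b^3 a) = trace(b) * trace(a b^2) - trace(a b) = y^2*z - x*y - z
apply: trace(a b^3 a^2) = trace(a) * trace(b^3 a^2) - trace(b^3 a) = x^2*y^2*z - x^3*y - x*y^3 - x^2*z - y^2*z + 4*x*y + z
trace(a b a b) = trace(b a) * trace(b a) - trace(1)   [split at repeated b] = z^2 - 2
trace(a b a b^2) = trace(b) * trace(a b a b) - trace(a b a) = y*z^2 - x*z - y
trace(b a b^3 a) = trace(b) * trace(a b a b^2) - trace(a b a b) = y^2*z^2 - x*y*z - y^2 - z^2 + 2
trace(b a b^3) = trace(b) * trace(b a b^2) - trace(b a b) = y^3*z - x*y^2 - 2*y*z + x
apply: trace(a b^3 a^2 b) = trace(a) * trace(b a b^3 a) - trace(b a b^3) = x*y^2*z^2 - x^2*y*z - y^3*z - x*z^2 + 2*y*z + x
trace(b a^2 b^-1 a b^2) = trace(a b^3 a^2) * trace(b) - trace(a b^3 a^2 b) = x^2*y^3*z - x^3*y^2 - x*y^4 - x*y^2*z^2 + 4*x*y^2 + x*z^2 - y*z - x

x^2*y^3*z - x^3*y^2 - x*y^4 - x*y^2*z^2 + 4*x*y^2 + x*z^2 - y*z - x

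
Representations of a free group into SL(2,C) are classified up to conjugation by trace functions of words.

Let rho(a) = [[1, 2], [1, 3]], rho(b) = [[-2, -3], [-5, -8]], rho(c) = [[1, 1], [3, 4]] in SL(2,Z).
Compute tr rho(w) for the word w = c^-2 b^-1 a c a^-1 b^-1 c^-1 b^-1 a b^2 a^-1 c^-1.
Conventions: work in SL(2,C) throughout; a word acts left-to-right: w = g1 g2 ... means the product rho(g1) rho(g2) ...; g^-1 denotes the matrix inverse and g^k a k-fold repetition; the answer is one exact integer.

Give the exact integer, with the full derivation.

rho(c^-1) = [[4, -1], [-3, 1]]
... * rho(c^-1) = [[4, -1], [-3, 1]]  ->  [[19, -5], [-15, 4]]
... * rho(b^-1) = [[-8, 3], [5, -2]]  ->  [[-177, 67], [140, -53]]
... * rho(a) = [[1, 2], [1, 3]]  ->  [[-110, -153], [87, 121]]
... * rho(c) = [[1, 1], [3, 4]]  ->  [[-569, -722], [450, 571]]
... * rho(a^-1) = [[3, -2], [-1, 1]]  ->  [[-985, 416], [779, -329]]
... * rho(b^-1) = [[-8, 3], [5, -2]]  ->  [[9960, -3787], [-7877, 2995]]
... * rho(c^-1) = [[4, -1], [-3, 1]]  ->  [[51201, -13747], [-40493, 10872]]
... * rho(b^-1) = [[-8, 3], [5, -2]]  ->  [[-478343, 181097], [378304, -143223]]
... * rho(a) = [[1, 2], [1, 3]]  ->  [[-297246, -413395], [235081, 326939]]
... * rho(b) = [[-2, -3], [-5, -8]]  ->  [[2661467, 4198898], [-2104857, -3320755]]
... * rho(b) = [[-2, -3], [-5, -8]]  ->  [[-26317424, -41575585], [20813489, 32880611]]
... * rho(a^-1) = [[3, -2], [-1, 1]]  ->  [[-37376687, 11059263], [29559856, -8746367]]
... * rho(c^-1) = [[4, -1], [-3, 1]]  ->  [[-182684537, 48435950], [144478525, -38306223]]
tr = -182684537 + -38306223 = -220990760

-220990760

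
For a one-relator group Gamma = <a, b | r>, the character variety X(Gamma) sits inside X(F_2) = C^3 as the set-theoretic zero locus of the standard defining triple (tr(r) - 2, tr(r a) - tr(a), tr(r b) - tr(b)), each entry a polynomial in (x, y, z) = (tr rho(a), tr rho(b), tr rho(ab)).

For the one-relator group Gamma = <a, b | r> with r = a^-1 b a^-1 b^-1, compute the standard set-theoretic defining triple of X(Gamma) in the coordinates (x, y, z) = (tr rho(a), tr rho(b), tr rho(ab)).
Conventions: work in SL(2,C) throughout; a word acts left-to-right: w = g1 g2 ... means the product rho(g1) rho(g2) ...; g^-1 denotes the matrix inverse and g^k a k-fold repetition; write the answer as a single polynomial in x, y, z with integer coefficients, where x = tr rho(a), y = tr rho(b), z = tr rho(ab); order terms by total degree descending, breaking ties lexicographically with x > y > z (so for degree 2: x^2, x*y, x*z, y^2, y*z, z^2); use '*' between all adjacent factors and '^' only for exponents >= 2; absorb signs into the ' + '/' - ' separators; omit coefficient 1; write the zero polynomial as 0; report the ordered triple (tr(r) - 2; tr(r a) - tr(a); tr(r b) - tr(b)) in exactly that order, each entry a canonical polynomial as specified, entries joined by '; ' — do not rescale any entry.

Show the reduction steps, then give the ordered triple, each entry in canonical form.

trace(a^-1) = trace(a) = x
so trace(b a b) = trace(b) trace(a b) - trace(a) = y*z - x
trace(b a b a) = trace(b a) trace(b a) - trace(1)   [split at repeated b] = z^2 - 2
trace(a^-1 b a b) = trace(b a b) trace(a) - trace(b a b a) = x*y*z - x^2 - z^2 + 2
reduce: trace(b^-1 a^-1 b a) = trace(a^-1 b a) trace(b) - trace(a^-1 b a b) = -x*y*z + x^2 + y^2 + z^2 - 2
trace(a^-1 b a^-1 b^-1) = trace(b^-1 a^-1 b) trace(a) - trace(b^-1 a^-1 b a) = x*y*z - y^2 - z^2 + 2
trace(b a^-1) = trace(b) trace(a) - trace(b a)  (eliminate a^-1) = x*y - z
reduce: trace(a^-1 b a^-1) = trace(b a^-1) trace(a) - trace(b)  (eliminate a^-1) = x^2*y - x*z - y
assemble the triple (trace(r) - 2; trace(r a) - x; trace(r b) - y)

x*y*z - y^2 - z^2; 0; x^2*y - x*z - 2*y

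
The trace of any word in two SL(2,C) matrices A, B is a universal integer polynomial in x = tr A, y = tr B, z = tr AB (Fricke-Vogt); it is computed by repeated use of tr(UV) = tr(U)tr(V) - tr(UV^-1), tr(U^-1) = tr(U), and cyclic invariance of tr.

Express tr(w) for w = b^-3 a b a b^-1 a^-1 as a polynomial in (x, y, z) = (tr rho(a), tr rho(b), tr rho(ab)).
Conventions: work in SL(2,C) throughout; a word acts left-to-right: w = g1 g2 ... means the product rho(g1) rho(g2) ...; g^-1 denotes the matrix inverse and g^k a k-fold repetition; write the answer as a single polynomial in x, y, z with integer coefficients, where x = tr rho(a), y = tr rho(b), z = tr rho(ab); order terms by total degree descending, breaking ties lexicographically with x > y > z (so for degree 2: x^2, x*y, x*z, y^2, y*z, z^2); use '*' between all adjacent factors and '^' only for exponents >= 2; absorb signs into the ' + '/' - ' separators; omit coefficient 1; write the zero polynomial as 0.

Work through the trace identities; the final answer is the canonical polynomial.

so trace(b^-1 a) = trace(a) * trace(b) - trace(a b)   [inverse elimination on b] = x*y - z
so trace(b a b) = trace(b) * trace(a b) - trace(a)   [square of b] = y*z - x
trace(a b a b) = trace(b a) * trace(b a) - trace(1)   [split at a repeated b] = z^2 - 2
reduce: trace(a b a) = trace(a) * trace(b a) - trace(b)   [square of a] = x*z - y
reduce: trace(b a b a b) = trace(b) * trace(a b a b) - trace(a b a)   [square of b] = y*z^2 - x*z - y
trace(b a b a b a) = trace(b a) * trace(b a b a) - trace(b^-1 a^-1)   [split at a repeated b] = z^3 - 3*z
so trace(a b a b a^-1 b) = trace(b a b a b) * trace(a) - trace(b a b a b a)   [inverse elimination on a] = x*y*z^2 - x^2*z - z^3 - x*y + 3*z
trace(a b a b a^-1 b^-1) = trace(a b a b a^-1) * trace(b) - trace(a b a b a^-1 b)   [inverse elimination on b] = -x*y*z^2 + x^2*z + y^2*z + z^3 - 3*z
trace(a^-1 b^-2 a b a b) = trace(a b a b a^-1 b^-1) * trace(b) - trace(a b a b a^-1)   [inverse elimination on b] = -x*y^2*z^2 + x^2*y*z + y^3*z + y*z^3 - 4*y*z + x
trace(a b a b^-1 a^-1 b^-2) = trace(a^-1 b^-2 a b a) * trace(b) - trace(a^-1 b^-2 a b a b)   [inverse elimination on b] = x*y^2*z^2 - x^2*y*z - y^3*z - y*z^3 + x*y^2 + 3*y*z - x
trace(a b a b^-1) = trace(a b a) * trace(b) - trace(a b a b)   [inverse elimination on b] = x*y*z - y^2 - z^2 + 2
trace(b^-1 a b a b^-1) = trace(a b a b^-1) * trace(b) - trace(a b a)   [inverse elimination on b] = x*y^2*z - y^3 - y*z^2 - x*z + 3*y
reduce: trace(a^2 b a) = trace(a) * trace(a b a) - trace(a b)   [square of a] = x^2*z - x*y - z
so trace(a^2 b a b) = trace(a) * trace(b a b a) - trace(b a b)   [square of a] = x*z^2 - y*z - x
trace(a b a b^-1 a) = trace(a^2 b a) * trace(b) - trace(a^2 b a b)   [inverse elimination on b] = x^2*y*z - x*y^2 - x*z^2 + x
reduce: trace(a b a b^-1 a b) = trace(a b a b a) * trace(b) - trace(a b a b a b)   [inverse elimination on b] = x*y*z^2 - y^2*z - z^3 - x*y + 3*z
trace(b^-1 a b a b^-1 a) = trace(a b a b^-1 a) * trace(b) - trace(a b a b^-1 a b)   [inverse elimination on b] = x^2*y^2*z - x*y^3 - 2*x*y*z^2 + y^2*z + z^3 + 2*x*y - 3*z
trace(a b a b^-1 a^-1 b^-1) = trace(b^-1 a b a b^-1) * trace(a) - trace(b^-1 a b a b^-1 a)   [inverse elimination on a] = x*y*z^2 - x^2*z - y^2*z - z^3 + x*y + 3*z
trace(b^-3 a b a b^-1 a^-1) = trace(a b a b^-1 a^-1 b^-2) * trace(b) - trace(a b a b^-1 a^-1 b^-1)   [inverse elimination on b] = x*y^3*z^2 - x^2*y^2*z - y^4*z - y^2*z^3 + x*y^3 - x*y*z^2 + x^2*z + 4*y^2*z + z^3 - 2*x*y - 3*z

x*y^3*z^2 - x^2*y^2*z - y^4*z - y^2*z^3 + x*y^3 - x*y*z^2 + x^2*z + 4*y^2*z + z^3 - 2*x*y - 3*z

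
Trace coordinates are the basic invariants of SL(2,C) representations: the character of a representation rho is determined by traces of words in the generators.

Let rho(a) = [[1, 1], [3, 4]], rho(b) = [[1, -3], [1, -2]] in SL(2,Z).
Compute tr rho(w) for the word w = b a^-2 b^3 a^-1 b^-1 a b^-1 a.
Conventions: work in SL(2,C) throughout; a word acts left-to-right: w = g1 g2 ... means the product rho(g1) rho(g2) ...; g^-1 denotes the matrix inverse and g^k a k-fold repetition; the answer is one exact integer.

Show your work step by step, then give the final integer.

rho(b) = [[1, -3], [1, -2]]
... * rho(a^-1) = [[4, -1], [-3, 1]]  ->  [[13, -4], [10, -3]]
... * rho(a^-1) = [[4, -1], [-3, 1]]  ->  [[64, -17], [49, -13]]
... * rho(b) = [[1, -3], [1, -2]]  ->  [[47, -158], [36, -121]]
... * rho(b) = [[1, -3], [1, -2]]  ->  [[-111, 175], [-85, 134]]
... * rho(b) = [[1, -3], [1, -2]]  ->  [[64, -17], [49, -13]]
... * rho(a^-1) = [[4, -1], [-3, 1]]  ->  [[307, -81], [235, -62]]
... * rho(b^-1) = [[-2, 3], [-1, 1]]  ->  [[-533, 840], [-408, 643]]
... * rho(a) = [[1, 1], [3, 4]]  ->  [[1987, 2827], [1521, 2164]]
... * rho(b^-1) = [[-2, 3], [-1, 1]]  ->  [[-6801, 8788], [-5206, 6727]]
... * rho(a) = [[1, 1], [3, 4]]  ->  [[19563, 28351], [14975, 21702]]
tr = 19563 + 21702 = 41265

41265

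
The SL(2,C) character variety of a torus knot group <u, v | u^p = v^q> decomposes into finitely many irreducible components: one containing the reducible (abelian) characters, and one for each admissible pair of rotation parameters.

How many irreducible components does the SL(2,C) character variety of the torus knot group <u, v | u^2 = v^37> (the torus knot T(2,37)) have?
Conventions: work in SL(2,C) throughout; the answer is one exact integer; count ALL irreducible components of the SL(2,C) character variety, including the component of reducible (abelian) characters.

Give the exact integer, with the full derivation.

Gamma = < u, v | u^2 = v^37 > (torus knot T(2,37)); the central element u^2 = v^37 acts as +I or -I in any irreducible SL(2,C) representation.
This locks tr(u) to 2*cos(pi*alpha/2), alpha in 1..1, and tr(v) to 2*cos(pi*beta/37), beta in 1..36, on each component of irreducible characters.
Consistency of u^2 = (-1)^alpha I with v^37 = (-1)^beta I forces alpha = beta (mod 2).
Enumerate parity-matched pairs: 1*18 odd-odd plus 0*18 even-even gives 18.
Total: 18 irreducible-character components + 1 reducible (abelian) component = 19.

19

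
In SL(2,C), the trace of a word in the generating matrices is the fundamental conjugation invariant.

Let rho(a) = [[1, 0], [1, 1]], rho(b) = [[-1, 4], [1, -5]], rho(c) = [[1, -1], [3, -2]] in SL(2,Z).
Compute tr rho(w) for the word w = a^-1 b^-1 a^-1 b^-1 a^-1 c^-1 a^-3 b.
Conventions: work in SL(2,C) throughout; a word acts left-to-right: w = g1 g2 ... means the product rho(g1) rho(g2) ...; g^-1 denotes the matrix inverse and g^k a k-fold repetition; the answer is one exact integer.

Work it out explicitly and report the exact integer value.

290

rho(a^-1) = [[1, 0], [-1, 1]]
... * rho(b^-1) = [[-5, -4], [-1, -1]]  ->  [[-5, -4], [4, 3]]
... * rho(a^-1) = [[1, 0], [-1, 1]]  ->  [[-1, -4], [1, 3]]
... * rho(b^-1) = [[-5, -4], [-1, -1]]  ->  [[9, 8], [-8, -7]]
... * rho(a^-1) = [[1, 0], [-1, 1]]  ->  [[1, 8], [-1, -7]]
... * rho(c^-1) = [[-2, 1], [-3, 1]]  ->  [[-26, 9], [23, -8]]
... * rho(a^-1) = [[1, 0], [-1, 1]]  ->  [[-35, 9], [31, -8]]
... * rho(a^-1) = [[1, 0], [-1, 1]]  ->  [[-44, 9], [39, -8]]
... * rho(a^-1) = [[1, 0], [-1, 1]]  ->  [[-53, 9], [47, -8]]
... * rho(b) = [[-1, 4], [1, -5]]  ->  [[62, -257], [-55, 228]]
tr = 62 + 228 = 290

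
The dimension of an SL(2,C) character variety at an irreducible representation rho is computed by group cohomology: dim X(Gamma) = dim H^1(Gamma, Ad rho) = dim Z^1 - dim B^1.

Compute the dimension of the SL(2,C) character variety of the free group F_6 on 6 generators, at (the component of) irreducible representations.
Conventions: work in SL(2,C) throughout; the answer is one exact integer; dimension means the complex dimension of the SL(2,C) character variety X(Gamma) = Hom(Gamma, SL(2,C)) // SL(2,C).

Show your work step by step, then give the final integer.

Here Gamma is free of rank 6 — no relator constrains a cocycle.
So Z^1 = (sl_2)^6 in full: dim Z^1 = 18.
dim B^1 = 3: the coboundary map is injective because an irreducible image has centralizer 0 in sl_2.
dim X = dim H^1 = dim Z^1 - dim B^1 = 18 - 3 = 15.

15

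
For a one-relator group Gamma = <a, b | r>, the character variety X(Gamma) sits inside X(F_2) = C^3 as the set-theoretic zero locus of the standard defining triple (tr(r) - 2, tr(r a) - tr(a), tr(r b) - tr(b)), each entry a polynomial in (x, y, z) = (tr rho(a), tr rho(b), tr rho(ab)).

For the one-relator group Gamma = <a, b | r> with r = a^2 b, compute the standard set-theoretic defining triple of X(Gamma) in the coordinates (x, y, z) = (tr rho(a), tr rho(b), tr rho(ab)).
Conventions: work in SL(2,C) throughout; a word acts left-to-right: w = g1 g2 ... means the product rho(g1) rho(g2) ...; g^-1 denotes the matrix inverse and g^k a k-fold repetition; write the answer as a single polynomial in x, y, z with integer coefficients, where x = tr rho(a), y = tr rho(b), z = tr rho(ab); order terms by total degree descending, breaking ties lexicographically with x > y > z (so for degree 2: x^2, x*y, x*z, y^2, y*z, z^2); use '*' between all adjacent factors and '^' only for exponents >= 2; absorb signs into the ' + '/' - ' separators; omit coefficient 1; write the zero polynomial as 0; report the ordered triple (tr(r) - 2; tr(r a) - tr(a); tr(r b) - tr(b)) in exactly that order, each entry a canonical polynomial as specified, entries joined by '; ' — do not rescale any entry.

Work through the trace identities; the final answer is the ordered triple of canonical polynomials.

reduce: tr(a^2 b) = tr(a)*tr(b a) - tr(b) = x*z - y
tr(a^2 b a) = tr(a)*tr(a b a) - tr(a b) = x^2*z - x*y - z
tr(b^2 a) = tr(b)*tr(a b) - tr(a) = y*z - x
tr(b^2) = tr(b)*tr(b) - tr(1) = y^2 - 2
reduce: tr(a^2 b^2) = tr(a)*tr(b^2 a) - tr(b^2) = x*y*z - x^2 - y^2 + 2
assemble the triple (tr(r) - 2; tr(r a) - x; tr(r b) - y)

x*z - y - 2; x^2*z - x*y - x - z; x*y*z - x^2 - y^2 - y + 2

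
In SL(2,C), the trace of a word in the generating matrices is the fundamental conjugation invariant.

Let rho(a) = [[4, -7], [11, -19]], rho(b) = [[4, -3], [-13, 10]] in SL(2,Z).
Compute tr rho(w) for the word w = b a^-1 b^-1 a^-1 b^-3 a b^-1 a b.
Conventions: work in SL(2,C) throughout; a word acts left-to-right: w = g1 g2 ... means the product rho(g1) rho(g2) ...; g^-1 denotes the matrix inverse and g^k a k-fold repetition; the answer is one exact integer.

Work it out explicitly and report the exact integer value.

rho(b) = [[4, -3], [-13, 10]]
... * rho(a^-1) = [[-19, 7], [-11, 4]]  ->  [[-43, 16], [137, -51]]
... * rho(b^-1) = [[10, 3], [13, 4]]  ->  [[-222, -65], [707, 207]]
... * rho(a^-1) = [[-19, 7], [-11, 4]]  ->  [[4933, -1814], [-15710, 5777]]
... * rho(b^-1) = [[10, 3], [13, 4]]  ->  [[25748, 7543], [-81999, -24022]]
... * rho(b^-1) = [[10, 3], [13, 4]]  ->  [[355539, 107416], [-1132276, -342085]]
... * rho(b^-1) = [[10, 3], [13, 4]]  ->  [[4951798, 1496281], [-15769865, -4765168]]
... * rho(a) = [[4, -7], [11, -19]]  ->  [[36266283, -63091925], [-115496308, 200927247]]
... * rho(b^-1) = [[10, 3], [13, 4]]  ->  [[-457532195, -143568851], [1457091131, 457220064]]
... * rho(a) = [[4, -7], [11, -19]]  ->  [[-3409386141, 5930533534], [10857785228, -18886819133]]
... * rho(b) = [[4, -3], [-13, 10]]  ->  [[-90734480506, 69533493763], [288959789641, -221441547014]]
tr = -90734480506 + -221441547014 = -312176027520

-312176027520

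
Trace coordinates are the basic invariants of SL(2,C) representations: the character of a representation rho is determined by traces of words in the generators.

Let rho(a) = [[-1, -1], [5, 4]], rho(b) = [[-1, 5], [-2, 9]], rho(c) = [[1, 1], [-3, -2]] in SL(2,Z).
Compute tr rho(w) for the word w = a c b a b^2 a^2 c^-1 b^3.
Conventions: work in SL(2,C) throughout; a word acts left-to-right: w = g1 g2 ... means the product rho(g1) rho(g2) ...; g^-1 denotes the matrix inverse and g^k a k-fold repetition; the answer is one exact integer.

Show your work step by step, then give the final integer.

45256138

rho(a) = [[-1, -1], [5, 4]]
... * rho(c) = [[1, 1], [-3, -2]]  ->  [[2, 1], [-7, -3]]
... * rho(b) = [[-1, 5], [-2, 9]]  ->  [[-4, 19], [13, -62]]
... * rho(a) = [[-1, -1], [5, 4]]  ->  [[99, 80], [-323, -261]]
... * rho(b) = [[-1, 5], [-2, 9]]  ->  [[-259, 1215], [845, -3964]]
... * rho(b) = [[-1, 5], [-2, 9]]  ->  [[-2171, 9640], [7083, -31451]]
... * rho(a) = [[-1, -1], [5, 4]]  ->  [[50371, 40731], [-164338, -132887]]
... * rho(a) = [[-1, -1], [5, 4]]  ->  [[153284, 112553], [-500097, -367210]]
... * rho(c^-1) = [[-2, -1], [3, 1]]  ->  [[31091, -40731], [-101436, 132887]]
... * rho(b) = [[-1, 5], [-2, 9]]  ->  [[50371, -211124], [-164338, 688803]]
... * rho(b) = [[-1, 5], [-2, 9]]  ->  [[371877, -1648261], [-1213268, 5377537]]
... * rho(b) = [[-1, 5], [-2, 9]]  ->  [[2924645, -12974964], [-9541806, 42331493]]
tr = 2924645 + 42331493 = 45256138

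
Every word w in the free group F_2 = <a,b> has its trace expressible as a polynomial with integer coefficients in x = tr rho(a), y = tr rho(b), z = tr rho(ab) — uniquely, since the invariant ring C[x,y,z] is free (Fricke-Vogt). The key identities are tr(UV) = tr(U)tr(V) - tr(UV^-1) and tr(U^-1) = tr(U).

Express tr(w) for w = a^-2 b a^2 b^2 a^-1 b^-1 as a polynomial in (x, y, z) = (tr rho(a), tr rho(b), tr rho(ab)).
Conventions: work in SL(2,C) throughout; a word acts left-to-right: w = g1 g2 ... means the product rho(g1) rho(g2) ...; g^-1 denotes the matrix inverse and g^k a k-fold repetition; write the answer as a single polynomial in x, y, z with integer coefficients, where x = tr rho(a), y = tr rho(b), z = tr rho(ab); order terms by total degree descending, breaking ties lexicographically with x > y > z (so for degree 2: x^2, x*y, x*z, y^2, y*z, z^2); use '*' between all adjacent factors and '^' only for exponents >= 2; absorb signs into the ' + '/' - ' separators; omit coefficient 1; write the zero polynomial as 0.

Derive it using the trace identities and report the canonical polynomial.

x^3*y^2*z^2 - x^4*y*z - 2*x^2*y^3*z - x^2*y*z^3 + x^3*y^2 + x*y^4 + x*y^2*z^2 + 5*x^2*y*z - x^3 - 4*x*y^2 - x*z^2 - y*z + 3*x

and tr(a^2 b) = tr(a) tr(b a) - tr(b)   [square of a] = x*z - y
tr(a^2) = tr(a) tr(a) - tr(1)   [square of a] = x^2 - 2
next, tr(a^2 b^2) = tr(b) tr(a^2 b) - tr(a^2)   [square of b] = x*y*z - x^2 - y^2 + 2
tr(b a^2 b^2) = tr(b) tr(a^2 b^2) - tr(a^2 b)   [square of b] = x*y^2*z - x^2*y - y^3 - x*z + 3*y
next, tr(a b a b) = tr(b a) tr(b a) - tr(1)   [split at a repeated b] = z^2 - 2
next, tr(b^2 a b a) = tr(b) tr(a b a b) - tr(a b a)   [square of b] = y*z^2 - x*z - y
and tr(b a b) = tr(b) tr(a b) - tr(a)   [square of b] = y*z - x
and tr(b^2 a b) = tr(b) tr(b a b) - tr(b a)   [square of b] = y^2*z - x*y - z
next, tr(b a^2 b^2 a) = tr(a) tr(b^2 a b a) - tr(b^2 a b)   [square of a] = x*y*z^2 - x^2*z - y^2*z + z
tr(b a^2 b^2 a^-1) = tr(b a^2 b^2) tr(a) - tr(b a^2 b^2 a)   [inverse elimination on a] = x^2*y^2*z - x^3*y - x*y^3 - x*y*z^2 + y^2*z + 3*x*y - z
and tr(a^-2 b a^2 b^2) = tr(b a^2 b^2 a^-1) tr(a) - tr(b a^2 b^2)   [inverse elimination on a] = x^3*y^2*z - x^4*y - x^2*y^3 - x^2*y*z^2 + 4*x^2*y + y^3 - 3*y
next, tr(a^-2 b a^2 b^2 a^-1) = tr(a^-2 b a^2 b^2) tr(a) - tr(a^-2 b a^2 b^2 a)   [inverse elimination on a] = x^4*y^2*z - x^5*y - x^3*y^3 - x^3*y*z^2 - x^2*y^2*z + 5*x^3*y + 2*x*y^3 + x*y*z^2 - y^2*z - 6*x*y + z
next, tr(b^4 a) = tr(b) tr(a b^3) - tr(a b^2)   [square of b] = y^3*z - x*y^2 - 2*y*z + x
next, tr(b^2) = tr(b) tr(b) - tr(1)   [square of b] = y^2 - 2
tr(b^3) = tr(b) tr(b^2) - tr(b)   [square of b] = y^3 - 3*y
tr(b^4) = tr(b) tr(b^3) - tr(b^2)   [square of b] = y^4 - 4*y^2 + 2
tr(b a^2 b^3) = tr(a) tr(b^4 a) - tr(b^4)   [square of a] = x*y^3*z - x^2*y^2 - y^4 - 2*x*y*z + x^2 + 4*y^2 - 2
next, tr(b a b a^2) = tr(a) tr(b a b a) - tr(b a b)   [square of a] = x*z^2 - y*z - x
tr(b a^2 b^3 a) = tr(b) tr(b a b a^2 b) - tr(b a b a^2)   [square of b] = x*y^2*z^2 - x^2*y*z - y^3*z - x*z^2 + 2*y*z + x
tr(b a^2 b^3 a^-1) = tr(b a^2 b^3) tr(a) - tr(b a^2 b^3 a)   [inverse elimination on a] = x^2*y^3*z - x^3*y^2 - x*y^4 - x*y^2*z^2 - x^2*y*z + y^3*z + x^3 + 4*x*y^2 + x*z^2 - 2*y*z - 3*x
tr(b a^-2 b a^2 b^2) = tr(b a^2 b^3 a^-1) tr(a) - tr(b a^2 b^3)   [inverse elimination on a] = x^3*y^3*z - x^4*y^2 - x^2*y^4 - x^2*y^2*z^2 - x^3*y*z + x^4 + 5*x^2*y^2 + x^2*z^2 + y^4 - 4*x^2 - 4*y^2 + 2
tr(b^2 a b^2 a) = tr(b) tr(a b^2 a b) - tr(a b^2 a)   [square of b] = y^2*z^2 - 2*x*y*z + x^2 - 2
and tr(b a^2 b^2 a b) = tr(a) tr(b^2 a b^2 a) - tr(b^2 a b^2)   [square of a] = x*y^2*z^2 - 2*x^2*y*z - y^3*z + x^3 + x*y^2 + 2*y*z - 3*x
and tr(b a b a b a) = tr(b a) tr(b a b a) - tr(b^-1 a^-1)   [split at a repeated b] = z^3 - 3*z
next, tr(a b a b a^2 b) = tr(a) tr(b a b a b a) - tr(b a b a b)   [square of a] = x*z^3 - y*z^2 - 2*x*z + y
and tr(a b a b a^2) = tr(a) tr(a b a b a) - tr(a b a b)   [square of a] = x^2*z^2 - x*y*z - x^2 - z^2 + 2
tr(b a^2 b^2 a b a) = tr(b) tr(a b a b a^2 b) - tr(a b a b a^2)   [square of b] = x*y*z^3 - x^2*z^2 - y^2*z^2 - x*y*z + x^2 + y^2 + z^2 - 2
and tr(b a^2 b^2 a b a^-1) = tr(b a^2 b^2 a b) tr(a) - tr(b a^2 b^2 a b a)   [inverse elimination on a] = x^2*y^2*z^2 - 2*x^3*y*z - x*y^3*z - x*y*z^3 + x^4 + x^2*y^2 + x^2*z^2 + y^2*z^2 + 3*x*y*z - 4*x^2 - y^2 - z^2 + 2
tr(b a^-2 b a^2 b^2 a) = tr(b a^2 b^2 a b a^-1) tr(a) - tr(b a^2 b^2 a b)   [inverse elimination on a] = x^3*y^2*z^2 - 2*x^4*y*z - x^2*y^3*z - x^2*y*z^3 + x^5 + x^3*y^2 + x^3*z^2 + 5*x^2*y*z + y^3*z - 5*x^3 - 2*x*y^2 - x*z^2 - 2*y*z + 5*x
next, tr(a^-2 b a^2 b^2 a^-1 b) = tr(b a^-2 b a^2 b^2) tr(a) - tr(b a^-2 b a^2 b^2 a)   [inverse elimination on a] = x^4*y^3*z - x^5*y^2 - x^3*y^4 - 2*x^3*y^2*z^2 + x^4*y*z + x^2*y^3*z + x^2*y*z^3 + 4*x^3*y^2 + x*y^4 - 5*x^2*y*z - y^3*z + x^3 - 2*x*y^2 + x*z^2 + 2*y*z - 3*x
tr(a^-2 b a^2 b^2 a^-1 b^-1) = tr(a^-2 b a^2 b^2 a^-1) tr(b) - tr(a^-2 b a^2 b^2 a^-1 b)   [inverse elimination on b] = x^3*y^2*z^2 - x^4*y*z - 2*x^2*y^3*z - x^2*y*z^3 + x^3*y^2 + x*y^4 + x*y^2*z^2 + 5*x^2*y*z - x^3 - 4*x*y^2 - x*z^2 - y*z + 3*x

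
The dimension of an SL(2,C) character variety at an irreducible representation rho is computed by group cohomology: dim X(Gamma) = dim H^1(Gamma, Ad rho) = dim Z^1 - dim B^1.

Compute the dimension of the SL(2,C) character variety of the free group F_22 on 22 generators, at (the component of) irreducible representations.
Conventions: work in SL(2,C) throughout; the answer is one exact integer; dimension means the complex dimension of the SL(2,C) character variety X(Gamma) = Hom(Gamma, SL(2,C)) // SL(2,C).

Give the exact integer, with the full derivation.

Here Gamma is free of rank 22 — no relator constrains a cocycle.
So Z^1 = (sl_2)^22 in full: dim Z^1 = 66.
Irreducibility makes the coboundary map sl_2 -> Z^1 injective (trivial centralizer), so dim B^1 = 3.
dim X = dim H^1 = dim Z^1 - dim B^1 = 66 - 3 = 63.

63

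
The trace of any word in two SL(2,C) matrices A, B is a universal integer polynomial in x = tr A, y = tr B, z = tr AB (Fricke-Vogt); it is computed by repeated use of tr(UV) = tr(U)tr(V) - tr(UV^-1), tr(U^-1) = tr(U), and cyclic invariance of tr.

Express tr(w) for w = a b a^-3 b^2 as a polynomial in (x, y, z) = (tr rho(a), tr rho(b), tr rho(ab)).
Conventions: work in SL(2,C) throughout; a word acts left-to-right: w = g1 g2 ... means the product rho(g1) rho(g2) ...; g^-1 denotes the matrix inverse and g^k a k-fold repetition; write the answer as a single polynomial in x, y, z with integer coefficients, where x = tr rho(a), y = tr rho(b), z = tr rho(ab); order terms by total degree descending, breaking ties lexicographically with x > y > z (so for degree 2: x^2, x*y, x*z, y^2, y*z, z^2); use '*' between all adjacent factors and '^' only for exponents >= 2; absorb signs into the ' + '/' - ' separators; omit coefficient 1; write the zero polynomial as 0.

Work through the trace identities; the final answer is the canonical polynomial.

apply: tr(a b^2) = tr(b)*tr(a b) - tr(a) = y*z - x
tr(b^2 a b) = tr(b)*tr(a b^2) - tr(a b) = y^2*z - x*y - z
tr(a b a b) = tr(b a)*tr(b a) - tr(1)   [split at repeated b] = z^2 - 2
tr(a b a) = tr(a)*tr(b a) - tr(b) = x*z - y
apply: tr(b^2 a b a) = tr(b)*tr(a b a b) - tr(a b a) = y*z^2 - x*z - y
tr(a^-1 b^2 a b) = tr(b^2 a b)*tr(a) - tr(b^2 a b a) = x*y^2*z - x^2*y - y*z^2 + y
tr(a^-1 b^2 a b a^-1) = tr(a^-1 b^2 a b)*tr(a) - tr(a^-1 b^2 a b a) = x^2*y^2*z - x^3*y - x*y*z^2 - y^2*z + 2*x*y + z
tr(a b a^-3 b^2) = tr(a^-1 b^2 a b a^-1)*tr(a) - tr(a^-1 b^2 a b) = x^3*y^2*z - x^4*y - x^2*y*z^2 - 2*x*y^2*z + 3*x^2*y + y*z^2 + x*z - y

x^3*y^2*z - x^4*y - x^2*y*z^2 - 2*x*y^2*z + 3*x^2*y + y*z^2 + x*z - y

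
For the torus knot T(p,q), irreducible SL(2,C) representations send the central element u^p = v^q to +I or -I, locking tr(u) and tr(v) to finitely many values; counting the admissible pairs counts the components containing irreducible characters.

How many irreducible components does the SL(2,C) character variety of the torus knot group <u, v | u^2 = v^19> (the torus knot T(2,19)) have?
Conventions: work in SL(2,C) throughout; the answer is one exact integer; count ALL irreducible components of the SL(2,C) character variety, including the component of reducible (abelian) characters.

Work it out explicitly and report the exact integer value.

10

In the torus knot group T(2,19), u^2 = v^19 is central, so an irreducible representation sends it to +I or -I (Schur).
On an irreducible component, tr(u) is locked at 2*cos(pi*alpha/2) for some alpha in 1..1, and tr(v) at 2*cos(pi*beta/19) for some beta in 1..18.
Consistency of u^2 = (-1)^alpha I with v^19 = (-1)^beta I forces alpha = beta (mod 2).
Counting: 1 odd alphas x 9 odd betas + 0 even alphas x 9 even betas = 9 + 0 = 9.
components with irreducible characters: 9; plus the single component of reducible (abelian) characters: total 10.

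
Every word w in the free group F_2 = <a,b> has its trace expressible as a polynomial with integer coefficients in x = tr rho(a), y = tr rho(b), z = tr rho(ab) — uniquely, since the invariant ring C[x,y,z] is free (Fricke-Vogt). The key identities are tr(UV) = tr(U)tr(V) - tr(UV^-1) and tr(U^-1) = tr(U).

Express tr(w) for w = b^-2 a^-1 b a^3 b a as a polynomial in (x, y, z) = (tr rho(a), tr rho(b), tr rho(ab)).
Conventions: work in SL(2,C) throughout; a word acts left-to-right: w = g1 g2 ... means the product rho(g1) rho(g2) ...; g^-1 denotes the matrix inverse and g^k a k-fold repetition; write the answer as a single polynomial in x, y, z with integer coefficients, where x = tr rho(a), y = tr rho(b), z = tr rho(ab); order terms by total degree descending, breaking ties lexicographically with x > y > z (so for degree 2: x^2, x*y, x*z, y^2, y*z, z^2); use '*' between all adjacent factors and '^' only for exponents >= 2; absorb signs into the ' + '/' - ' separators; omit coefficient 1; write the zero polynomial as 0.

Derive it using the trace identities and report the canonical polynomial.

-x^3*y^2*z^2 + x^4*y*z + 2*x^2*y^3*z + x^2*y*z^3 - x^3*y^2 - x*y^4 - 5*x^2*y*z - y^3*z - y*z^3 + x^3 + 4*x*y^2 + 4*y*z - 3*x

tr(a b a) = tr(a)*tr(b a) - tr(b)  (reduce the a square) = x*z - y
tr(a^3 b) = tr(a)*tr(a b a) - tr(a b)  (reduce the a square) = x^2*z - x*y - z
tr(a^2) = tr(a)*tr(a) - tr(1)  (reduce the a square) = x^2 - 2
tr(a^3) = tr(a)*tr(a^2) - tr(a)  (reduce the a square) = x^3 - 3*x
tr(b a^3 b) = tr(b)*tr(a^3 b) - tr(a^3)  (reduce the b square) = x^2*y*z - x^3 - x*y^2 - y*z + 3*x
tr(b a b a) = tr(b a)*tr(b a) - tr(1)  (split on b) = z^2 - 2
tr(b a b) = tr(b)*tr(a b) - tr(a)  (reduce the b square) = y*z - x
tr(a^2 b a b) = tr(a)*tr(b a b a) - tr(b a b)  (reduce the a square) = x*z^2 - y*z - x
tr(b a b^2 a^2) = tr(b)*tr(a^2 b a b) - tr(a^2 b a)  (reduce the b square) = x*y*z^2 - x^2*z - y^2*z + z
tr(b a b^2 a) = tr(b)*tr(a b a b) - tr(a b a)  (reduce the b square) = y*z^2 - x*z - y
tr(b a^3 b a b) = tr(a)*tr(b a b^2 a^2) - tr(b a b^2 a)  (reduce the a square) = x^2*y*z^2 - x^3*z - x*y^2*z - y*z^2 + 2*x*z + y
tr(b a b a b a) = tr(b a)*tr(b a b a) - tr(b^-1 a^-1)  (split on b) = z^3 - 3*z
tr(a b a b a b a) = tr(a)*tr(b a b a b a) - tr(b a b a b)  (reduce the a square) = x*z^3 - y*z^2 - 2*x*z + y
tr(b a^3 b a b a) = tr(a)*tr(a b a b a b a) - tr(a b a b a b)  (reduce the a square) = x^2*z^3 - x*y*z^2 - 2*x^2*z - z^3 + x*y + 3*z
tr(a^-1 b a^3 b a b) = tr(b a^3 b a b)*tr(a) - tr(b a^3 b a b a)  (eliminate a^-1) = x^3*y*z^2 - x^4*z - x^2*y^2*z - x^2*z^3 + 4*x^2*z + z^3 - 3*z
tr(a^-1 b a^3 b a b^-1) = tr(a^-1 b a^3 b a)*tr(b) - tr(a^-1 b a^3 b a b)  (eliminate b^-1) = -x^3*y*z^2 + x^4*z + 2*x^2*y^2*z + x^2*z^3 - x^3*y - x*y^3 - 4*x^2*z - y^2*z - z^3 + 3*x*y + 3*z
tr(b^-2 a^-1 b a^3 b a) = tr(a^-1 b a^3 b a b^-1)*tr(b) - tr(a^-1 b a^3 b a)  (eliminate b^-1) = -x^3*y^2*z^2 + x^4*y*z + 2*x^2*y^3*z + x^2*y*z^3 - x^3*y^2 - x*y^4 - 5*x^2*y*z - y^3*z - y*z^3 + x^3 + 4*x*y^2 + 4*y*z - 3*x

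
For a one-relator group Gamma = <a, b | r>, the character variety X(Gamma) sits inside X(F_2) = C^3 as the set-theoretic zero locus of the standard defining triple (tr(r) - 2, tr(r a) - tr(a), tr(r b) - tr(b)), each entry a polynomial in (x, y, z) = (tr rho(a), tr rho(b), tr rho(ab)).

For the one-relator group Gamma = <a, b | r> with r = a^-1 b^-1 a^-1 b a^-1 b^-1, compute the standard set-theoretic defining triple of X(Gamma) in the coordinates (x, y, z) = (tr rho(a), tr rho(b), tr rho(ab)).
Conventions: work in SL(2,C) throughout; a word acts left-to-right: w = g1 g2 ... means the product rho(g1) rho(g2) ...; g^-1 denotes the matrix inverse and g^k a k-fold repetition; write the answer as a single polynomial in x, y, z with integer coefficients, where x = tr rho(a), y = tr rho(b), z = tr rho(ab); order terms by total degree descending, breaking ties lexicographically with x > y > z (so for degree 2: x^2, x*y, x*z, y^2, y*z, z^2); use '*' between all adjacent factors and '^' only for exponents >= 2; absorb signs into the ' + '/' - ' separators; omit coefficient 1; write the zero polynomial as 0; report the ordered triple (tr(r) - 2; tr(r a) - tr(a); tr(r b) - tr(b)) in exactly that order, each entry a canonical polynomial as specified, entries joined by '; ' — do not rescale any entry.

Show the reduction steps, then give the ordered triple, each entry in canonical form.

x*y*z^2 - y^2*z - z^3 - x*y + 3*z - 2; x*y^2*z - x^2*y - y^3 - y*z^2 + x*z - x + 3*y; x^2*y*z - x*y^2 - x*z^2 + x - y

and trace(a^-1) = trace(a) = x
trace(a^-2) = trace(a^-1) trace(a) - trace(1)  (eliminate a^-1) = x^2 - 2
next, trace(a^-1 b) = trace(b) trace(a) - trace(b a)  (eliminate a^-1) = x*y - z
next, trace(b a b) = trace(b) trace(a b) - trace(a)  (reduce the b square) = y*z - x
trace(b a b a) = trace(b a) trace(b a) - trace(1)  (split on b) = z^2 - 2
trace(b a b a^-1) = trace(b a b) trace(a) - trace(b a b a)  (eliminate a^-1) = x*y*z - x^2 - z^2 + 2
trace(a^-2 b a b) = trace(b a b a^-1) trace(a) - trace(b a b)  (eliminate a^-1) = x^2*y*z - x^3 - x*z^2 - y*z + 3*x
trace(b^-1 a^-2 b a) = trace(a^-2 b a) trace(b) - trace(a^-2 b a b)  (eliminate b^-1) = -x^2*y*z + x^3 + x*y^2 + x*z^2 - 3*x
trace(a^-1 b a^-1 b^-1 a^-1) = trace(b^-1 a^-2 b) trace(a) - trace(b^-1 a^-2 b a)  (eliminate a^-1) = x^2*y*z - x*y^2 - x*z^2 + x
trace(a^-1 b a^-1) = trace(a^-1 b) trace(a) - trace(a^-1 b a)  (eliminate a^-1) = x^2*y - x*z - y
next, trace(b^2) = trace(b) trace(b) - trace(1)  (reduce the b square) = y^2 - 2
and trace(a b^2 a) = trace(a) trace(b^2 a) - trace(b^2)  (reduce the a square) = x*y*z - x^2 - y^2 + 2
trace(a b a) = trace(a) trace(b a) - trace(b)  (reduce the a square) = x*z - y
and trace(a b^2 a b) = trace(b) trace(a b a b) - trace(a b a)  (reduce the b square) = y*z^2 - x*z - y
trace(b^2 a b^-1 a) = trace(a b^2 a) trace(b) - trace(a b^2 a b)  (eliminate b^-1) = x*y^2*z - x^2*y - y^3 - y*z^2 + x*z + 3*y
next, trace(b a b^-1 a^-1 b) = trace(b^2 a b^-1) trace(a) - trace(b^2 a b^-1 a)  (eliminate a^-1) = -x*y^2*z + x^2*y + y^3 + y*z^2 - 3*y
trace(b a b a b a) = trace(b a) trace(b a b a) - trace(b^-1 a^-1)  (split on b) = z^3 - 3*z
next, trace(a^-1 b a b a b) = trace(b a b a b) trace(a) - trace(b a b a b a)  (eliminate a^-1) = x*y*z^2 - x^2*z - z^3 - x*y + 3*z
and trace(b a b^-1 a^-1 b a) = trace(a^-1 b a b a) trace(b) - trace(a^-1 b a b a b)  (eliminate b^-1) = -x*y*z^2 + x^2*z + y^2*z + z^3 - 3*z
next, trace(b^-1 a^-1 b a^-1 b a) = trace(b a b^-1 a^-1 b) trace(a) - trace(b a b^-1 a^-1 b a)  (eliminate a^-1) = -x^2*y^2*z + x^3*y + x*y^3 + 2*x*y*z^2 - x^2*z - y^2*z - z^3 - 3*x*y + 3*z
next, trace(a^-1 b a^-1 b^-1 a^-1 b) = trace(b^-1 a^-1 b a^-1 b) trace(a) - trace(b^-1 a^-1 b a^-1 b a)  (eliminate a^-1) = x^2*y^2*z - x*y^3 - 2*x*y*z^2 + y^2*z + z^3 + 2*x*y - 3*z
and trace(a^-1 b^-1 a^-1 b a^-1 b^-1) = trace(a^-1 b a^-1 b^-1 a^-1) trace(b) - trace(a^-1 b a^-1 b^-1 a^-1 b)  (eliminate b^-1) = x*y*z^2 - y^2*z - z^3 - x*y + 3*z
trace(b a^-1 b) = trace(b^2) trace(a) - trace(b^2 a) = x*y^2 - y*z - x
next, trace(a^-1 b a^-1 b) = trace(b a^-1 b) trace(a) - trace(b a^-1 b a) = x^2*y^2 - 2*x*y*z + z^2 - 2
and trace(a^-1 b^-1 a^-1 b) = trace(a^-1 b a^-1) trace(b) - trace(a^-1 b a^-1 b) = x*y*z - y^2 - z^2 + 2
trace(a^-1 b^-1 a^-1 b a^-1) = trace(a^-1 b^-1 a^-1 b) trace(a) - trace(a^-1 b^-1 a^-1 b a) = x^2*y*z - x*y^2 - x*z^2 + x
assemble the triple (trace(r) - 2; trace(r a) - x; trace(r b) - y)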